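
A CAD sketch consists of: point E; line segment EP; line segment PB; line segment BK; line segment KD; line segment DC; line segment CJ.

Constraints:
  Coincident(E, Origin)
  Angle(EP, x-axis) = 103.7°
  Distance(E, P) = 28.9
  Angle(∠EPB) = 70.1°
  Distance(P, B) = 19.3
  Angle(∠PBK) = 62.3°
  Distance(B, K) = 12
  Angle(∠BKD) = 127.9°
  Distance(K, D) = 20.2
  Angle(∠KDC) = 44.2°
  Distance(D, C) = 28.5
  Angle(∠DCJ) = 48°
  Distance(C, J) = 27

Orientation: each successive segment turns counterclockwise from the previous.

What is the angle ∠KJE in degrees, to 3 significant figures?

127°

∠KDC = 44.2° gives DC at 159° from the x-axis; with |DC| = 28.5, C = (-20.5, 29.8). ∠DCJ = 48.0° gives CJ at -68.8° from the x-axis; with |CJ| = 27.0, J = (-10.7, 4.60). Then cos ∠KJE = JK·JE / (|JK||JE|), giving 127°.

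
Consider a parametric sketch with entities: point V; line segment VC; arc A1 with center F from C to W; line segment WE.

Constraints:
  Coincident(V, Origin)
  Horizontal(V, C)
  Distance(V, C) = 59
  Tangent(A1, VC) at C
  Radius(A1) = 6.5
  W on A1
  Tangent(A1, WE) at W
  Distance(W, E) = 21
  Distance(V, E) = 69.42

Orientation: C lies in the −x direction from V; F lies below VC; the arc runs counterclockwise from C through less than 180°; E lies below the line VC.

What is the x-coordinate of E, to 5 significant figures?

-63.517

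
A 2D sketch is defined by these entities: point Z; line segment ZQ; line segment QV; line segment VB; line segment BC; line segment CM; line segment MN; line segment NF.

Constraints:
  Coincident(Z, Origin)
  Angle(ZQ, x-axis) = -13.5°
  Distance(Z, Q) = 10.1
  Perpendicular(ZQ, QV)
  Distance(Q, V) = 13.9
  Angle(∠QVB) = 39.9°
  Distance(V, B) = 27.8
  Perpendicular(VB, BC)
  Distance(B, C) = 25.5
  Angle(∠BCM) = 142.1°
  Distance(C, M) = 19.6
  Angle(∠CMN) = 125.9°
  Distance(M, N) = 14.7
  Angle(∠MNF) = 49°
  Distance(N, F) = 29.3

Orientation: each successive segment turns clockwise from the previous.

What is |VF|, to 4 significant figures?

28.37

∠CMN = 125.9° gives MN at -65.60° from the x-axis; with |MN| = 14.7, N = (42.33, 3.071). ∠MNF = 49.0° gives NF at 163.4° from the x-axis; with |NF| = 29.3, F = (14.26, 11.44). Then |VF| = |F − V| = 28.37.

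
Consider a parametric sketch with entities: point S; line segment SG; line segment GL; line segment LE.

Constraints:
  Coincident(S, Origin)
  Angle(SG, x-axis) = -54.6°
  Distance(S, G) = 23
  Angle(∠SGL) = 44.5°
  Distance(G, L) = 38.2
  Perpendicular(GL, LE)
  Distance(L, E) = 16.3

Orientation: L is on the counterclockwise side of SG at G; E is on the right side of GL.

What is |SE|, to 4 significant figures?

39.07

∠SGL = 44.5°, so GL runs at -54.6° + (180° − 44.5°) = 80.90° from the x-axis; with |GL| = 38.2, L = G + 38.2·(cos 80.90°, sin 80.90°) = (19.37, 18.97). GL ⟂ LE; with |LE| = 16.3 on the right of GL, E = L + 16.3·(0.9874, -0.1582) = (35.46, 16.39). Then |SE| = |E − S| = 39.07.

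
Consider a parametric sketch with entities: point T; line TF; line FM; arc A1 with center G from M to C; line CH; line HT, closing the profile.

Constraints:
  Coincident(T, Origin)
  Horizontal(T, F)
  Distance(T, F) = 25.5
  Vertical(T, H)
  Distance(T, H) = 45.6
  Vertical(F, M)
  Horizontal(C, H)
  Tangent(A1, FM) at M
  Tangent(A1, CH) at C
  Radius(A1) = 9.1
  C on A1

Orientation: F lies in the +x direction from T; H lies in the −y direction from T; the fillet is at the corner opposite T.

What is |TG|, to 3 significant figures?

40.0

T is at the origin; T and F share the same y with |TF| = 25.5 and F on the +x side, so F = (25.5, 0.00). T and H share the same x with |TH| = 45.6 and H on the −y side, so H = (0.00, -45.6). The virtual corner opposite T is at (25.5, -45.6). A1 meets FM tangentially, so GM is at right angles to FM and A1 meets CH tangentially, so GC is at right angles to CH, with radius 9.1, so the center G sits 9.1 in from both sides at G = (16.4, -36.5). Then |TG| = |G − T| = 40.0.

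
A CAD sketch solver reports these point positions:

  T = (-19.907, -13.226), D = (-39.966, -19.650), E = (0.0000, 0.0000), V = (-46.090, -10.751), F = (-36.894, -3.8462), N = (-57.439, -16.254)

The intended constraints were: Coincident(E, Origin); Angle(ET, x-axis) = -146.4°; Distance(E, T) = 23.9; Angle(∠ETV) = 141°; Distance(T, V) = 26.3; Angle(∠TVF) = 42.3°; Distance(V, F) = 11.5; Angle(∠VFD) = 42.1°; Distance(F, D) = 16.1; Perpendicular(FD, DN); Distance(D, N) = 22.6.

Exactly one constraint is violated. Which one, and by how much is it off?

Distance(D, N) = 22.6 — off by 4.80.

E = (0.00, 0.00) ✓; ET at -146.4° ✓; |ET| = 23.90 ✓; ∠ETV = 141.0° ✓; |TV| = 26.30 ✓; ∠TVF = 42.30° ✓; |VF| = 11.50 ✓; ∠VFD = 42.10° ✓; |FD| = 16.10 ✓; ∠(FD, DN) = 90.00° ✓; |DN| = 17.80 ✗.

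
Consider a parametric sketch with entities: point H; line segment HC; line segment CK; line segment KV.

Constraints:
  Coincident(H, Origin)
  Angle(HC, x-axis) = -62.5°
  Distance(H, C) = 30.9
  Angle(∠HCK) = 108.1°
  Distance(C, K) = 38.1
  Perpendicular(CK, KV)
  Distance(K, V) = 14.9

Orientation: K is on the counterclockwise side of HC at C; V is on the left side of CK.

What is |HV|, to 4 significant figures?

49.85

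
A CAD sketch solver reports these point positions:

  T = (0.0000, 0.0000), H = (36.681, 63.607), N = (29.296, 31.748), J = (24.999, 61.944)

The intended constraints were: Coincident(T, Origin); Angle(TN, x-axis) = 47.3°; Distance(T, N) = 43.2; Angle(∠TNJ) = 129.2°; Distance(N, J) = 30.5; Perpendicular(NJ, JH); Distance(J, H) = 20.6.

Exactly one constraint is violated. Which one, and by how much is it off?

Distance(J, H) = 20.6 — off by 8.80.

T = (0.00, 0.00) ✓; TN at 47.30° ✓; |TN| = 43.20 ✓; ∠TNJ = 129.2° ✓; |NJ| = 30.50 ✓; ∠(NJ, JH) = 90.00° ✓; |JH| = 11.80 ✗.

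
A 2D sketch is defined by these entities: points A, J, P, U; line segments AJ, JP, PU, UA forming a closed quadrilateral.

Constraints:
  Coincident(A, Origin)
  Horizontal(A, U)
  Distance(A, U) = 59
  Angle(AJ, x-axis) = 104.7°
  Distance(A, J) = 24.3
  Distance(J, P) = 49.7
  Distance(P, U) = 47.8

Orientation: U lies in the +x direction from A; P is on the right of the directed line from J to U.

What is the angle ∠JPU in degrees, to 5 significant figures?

90.533°

Checks: |JP| = 49.70 ✓; |PU| = 47.80 ✓.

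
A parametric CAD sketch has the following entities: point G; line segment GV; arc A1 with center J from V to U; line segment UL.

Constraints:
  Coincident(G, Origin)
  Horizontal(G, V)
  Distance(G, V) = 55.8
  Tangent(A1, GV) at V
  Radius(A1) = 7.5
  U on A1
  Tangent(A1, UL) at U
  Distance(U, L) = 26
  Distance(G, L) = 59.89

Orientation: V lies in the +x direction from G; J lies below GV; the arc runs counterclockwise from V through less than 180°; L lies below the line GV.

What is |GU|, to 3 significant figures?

48.9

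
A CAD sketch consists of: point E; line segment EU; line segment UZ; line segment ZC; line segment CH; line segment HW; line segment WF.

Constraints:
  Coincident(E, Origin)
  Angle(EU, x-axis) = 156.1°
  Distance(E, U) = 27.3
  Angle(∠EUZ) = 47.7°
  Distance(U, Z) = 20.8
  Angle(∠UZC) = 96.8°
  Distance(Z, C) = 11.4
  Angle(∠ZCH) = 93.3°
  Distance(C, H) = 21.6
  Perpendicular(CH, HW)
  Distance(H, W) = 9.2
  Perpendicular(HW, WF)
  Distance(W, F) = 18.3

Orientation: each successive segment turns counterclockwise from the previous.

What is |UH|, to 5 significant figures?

15.134

∠UZC = 96.8° gives ZC at 11.600° from the x-axis; with |ZC| = 11.4, C = (-7.2265, -6.3840). ∠ZCH = 93.3° gives CH at 98.300° from the x-axis; with |CH| = 21.6, H = (-10.345, 14.990). Then |UH| = |H − U| = 15.134.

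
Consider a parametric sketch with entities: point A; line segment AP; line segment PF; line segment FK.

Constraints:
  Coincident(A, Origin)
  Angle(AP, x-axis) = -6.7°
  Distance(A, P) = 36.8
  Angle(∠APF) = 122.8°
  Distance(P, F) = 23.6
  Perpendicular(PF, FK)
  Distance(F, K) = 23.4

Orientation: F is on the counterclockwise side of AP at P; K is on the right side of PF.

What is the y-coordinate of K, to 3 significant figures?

-0.967

∠APF = 122.8°, so PF runs at -6.7° + (180° − 122.8°) = 50.5° from the x-axis; with |PF| = 23.6, F = P + 23.6·(cos 50.5°, sin 50.5°) = (51.6, 13.9). PF ⟂ FK; with |FK| = 23.4 on the right of PF, K = F + 23.4·(0.772, -0.636) = (69.6, -0.967). So K.y = -0.967.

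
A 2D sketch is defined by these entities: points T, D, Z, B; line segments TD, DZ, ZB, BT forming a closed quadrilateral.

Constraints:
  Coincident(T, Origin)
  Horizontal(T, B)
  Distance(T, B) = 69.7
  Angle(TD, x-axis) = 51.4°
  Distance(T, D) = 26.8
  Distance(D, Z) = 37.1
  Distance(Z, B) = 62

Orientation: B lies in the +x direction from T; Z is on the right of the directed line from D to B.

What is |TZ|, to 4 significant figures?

18.25

Checks: |DZ| = 37.10 ✓; |ZB| = 62.00 ✓.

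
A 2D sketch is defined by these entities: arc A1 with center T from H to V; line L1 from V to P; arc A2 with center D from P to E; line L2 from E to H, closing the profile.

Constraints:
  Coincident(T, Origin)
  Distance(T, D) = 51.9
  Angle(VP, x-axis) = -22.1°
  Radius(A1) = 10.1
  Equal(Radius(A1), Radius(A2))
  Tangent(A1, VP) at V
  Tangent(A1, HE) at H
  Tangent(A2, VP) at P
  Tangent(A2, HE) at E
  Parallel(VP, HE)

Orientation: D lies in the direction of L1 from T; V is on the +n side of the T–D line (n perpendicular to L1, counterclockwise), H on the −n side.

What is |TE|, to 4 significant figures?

52.87

The slot axis is L1's direction at -22.1°, so u = (cos -22.1°, sin -22.1°) = (0.9265, -0.3762) and n = (−sin -22.1°, cos -22.1°) = (0.3762, 0.9265). T is at the origin and D lies 51.9 along u from T, so D = 51.9·u = (48.09, -19.53). Tangency of A1 to both parallel lines with radius 10.1 puts V and H at T ± 10.1·n: V = (3.800, 9.358), H = (-3.800, -9.358). Equal radii place P and E the same way about D: P = D + 10.1·n = (51.89, -10.17), E = D − 10.1·n = (44.29, -28.88). Then |TE| = |E − T| = 52.87.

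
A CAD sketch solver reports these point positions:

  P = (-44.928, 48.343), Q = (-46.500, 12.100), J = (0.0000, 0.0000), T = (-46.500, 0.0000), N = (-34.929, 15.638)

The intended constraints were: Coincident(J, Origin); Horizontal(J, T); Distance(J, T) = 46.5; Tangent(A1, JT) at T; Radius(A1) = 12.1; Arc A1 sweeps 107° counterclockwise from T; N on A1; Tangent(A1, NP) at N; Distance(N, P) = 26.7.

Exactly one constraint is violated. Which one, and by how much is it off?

Distance(N, P) = 26.7 — off by 7.50.

J = (0.00, 0.00) ✓; J.y = 0.00, T.y = 0.00 ✓; |JT| = 46.50 ✓; ∠(QT, TJ) = 90.00° ✓; |QT| = 12.10 ✓; bearing(Q→N) − bearing(Q→T) = 107.0° ✓; |QN| = 12.10 ✓; ∠(QN, NP) = 90.00° ✓; |NP| = 34.20 ✗.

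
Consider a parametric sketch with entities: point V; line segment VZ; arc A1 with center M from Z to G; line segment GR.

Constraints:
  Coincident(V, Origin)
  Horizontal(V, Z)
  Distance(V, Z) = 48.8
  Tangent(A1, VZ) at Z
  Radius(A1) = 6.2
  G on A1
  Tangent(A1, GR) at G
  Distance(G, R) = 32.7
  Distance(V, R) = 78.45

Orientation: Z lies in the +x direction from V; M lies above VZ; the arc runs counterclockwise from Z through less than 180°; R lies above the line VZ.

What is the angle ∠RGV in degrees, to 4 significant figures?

128.1°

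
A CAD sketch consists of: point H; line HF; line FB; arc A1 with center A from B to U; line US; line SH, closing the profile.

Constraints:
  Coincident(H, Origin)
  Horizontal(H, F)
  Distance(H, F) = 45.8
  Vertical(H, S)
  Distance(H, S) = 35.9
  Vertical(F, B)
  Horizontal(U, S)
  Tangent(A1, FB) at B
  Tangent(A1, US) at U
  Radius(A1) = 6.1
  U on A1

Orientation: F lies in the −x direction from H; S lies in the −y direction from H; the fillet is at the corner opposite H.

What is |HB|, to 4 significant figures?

54.64

H is at the origin; H and F share the same y with |HF| = 45.8 and F on the −x side, so F = (-45.80, 0.000). H and S share the same x with |HS| = 35.9 and S on the −y side, so S = (0.000, -35.90). The virtual corner opposite H is at (-45.80, -35.90). A1 meets FB tangentially, so AB is at right angles to FB and the tangent condition forces AU to be normal to US, with radius 6.1, so the center A sits 6.1 in from both sides at A = (-39.70, -29.80). That places the tangent points at B = (-45.80, -29.80) on FB and U = (-39.70, -35.90) on US. Then |HB| = |B − H| = 54.64.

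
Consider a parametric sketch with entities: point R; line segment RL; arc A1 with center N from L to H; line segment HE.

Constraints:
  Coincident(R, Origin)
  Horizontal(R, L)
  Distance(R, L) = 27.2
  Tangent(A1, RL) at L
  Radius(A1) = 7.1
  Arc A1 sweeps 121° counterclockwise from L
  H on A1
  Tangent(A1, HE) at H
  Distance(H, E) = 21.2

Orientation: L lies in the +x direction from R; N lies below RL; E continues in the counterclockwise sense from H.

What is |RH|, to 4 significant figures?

23.70

R is at the origin; R and L share the same y with |RL| = 27.2 and L on the +x side, so L = (27.20, 0.000). Since A1 is tangent to RL there, NL ⟂ RL, so N = L + (0, -7.1) = (27.20, -7.100). On A1, L sits at bearing 90° from N; a 121° counterclockwise sweep puts H at bearing 211°, so H = N + 7.1·(cos 211°, sin 211°) = (21.11, -10.76). Then |RH| = |H − R| = 23.70.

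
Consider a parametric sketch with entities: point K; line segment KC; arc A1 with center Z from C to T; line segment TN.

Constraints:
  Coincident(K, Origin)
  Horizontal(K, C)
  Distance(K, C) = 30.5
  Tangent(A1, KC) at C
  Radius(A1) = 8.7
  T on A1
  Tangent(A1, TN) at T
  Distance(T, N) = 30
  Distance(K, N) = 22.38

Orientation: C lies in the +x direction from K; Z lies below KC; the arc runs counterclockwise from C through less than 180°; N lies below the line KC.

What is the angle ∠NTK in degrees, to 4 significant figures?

47.04°

K is at the origin; K and C share the same y with |KC| = 30.5 and C on the +x side, so C = (30.50, 0.000). Since A1 is tangent to KC there, ZC ⟂ KC, so Z = C + (0, -8.7) = (30.50, -8.700). Since ZT ⟂ TN (tangency), |ZN| = √(8.7² + 30.0²) = 31.24 regardless of where T sits on A1. So N lies on both circle(K, 22.38) and circle(Z, 31.24); the below-KC intersection is N = (2.359, -22.26). T is the foot of the tangent from N: T = (24.69, -2.224).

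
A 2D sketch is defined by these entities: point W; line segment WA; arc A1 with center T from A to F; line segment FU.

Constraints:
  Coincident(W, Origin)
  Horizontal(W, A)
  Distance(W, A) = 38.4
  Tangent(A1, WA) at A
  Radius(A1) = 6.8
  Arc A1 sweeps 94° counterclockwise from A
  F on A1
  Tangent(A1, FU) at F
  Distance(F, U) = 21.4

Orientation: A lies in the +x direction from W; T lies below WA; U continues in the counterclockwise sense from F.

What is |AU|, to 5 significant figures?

29.107

On A1, A sits at bearing 90° from T; a 94° counterclockwise sweep puts F at bearing 184°, so F = T + 6.8·(cos 184°, sin 184°) = (31.617, -7.2743). Since A1 is tangent to FU there, TF ⟂ FU, so FU runs along (−sin 184°, cos 184°); with |FU| = 21.4, U = (33.109, -28.622). Then |AU| = |U − A| = 29.107.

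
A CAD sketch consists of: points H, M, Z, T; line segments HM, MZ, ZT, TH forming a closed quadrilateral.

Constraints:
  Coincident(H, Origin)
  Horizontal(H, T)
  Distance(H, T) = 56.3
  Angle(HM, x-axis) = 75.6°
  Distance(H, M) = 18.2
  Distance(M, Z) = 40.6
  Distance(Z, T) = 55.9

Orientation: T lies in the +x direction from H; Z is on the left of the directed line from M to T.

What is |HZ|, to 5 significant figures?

57.672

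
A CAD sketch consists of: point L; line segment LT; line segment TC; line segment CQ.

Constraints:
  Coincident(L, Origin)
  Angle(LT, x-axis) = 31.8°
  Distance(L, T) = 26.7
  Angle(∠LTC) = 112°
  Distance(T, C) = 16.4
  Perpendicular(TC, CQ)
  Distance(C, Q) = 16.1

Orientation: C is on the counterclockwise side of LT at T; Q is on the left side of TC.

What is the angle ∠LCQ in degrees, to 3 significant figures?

46.8°

L is at the origin; LT runs at 31.8° with length 26.7, so T = 26.7·(cos 31.8°, sin 31.8°) = (22.7, 14.1). ∠LTC = 112.0°, so TC runs at 31.8° + (180° − 112.0°) = 99.8° from the x-axis; with |TC| = 16.4, C = T + 16.4·(cos 99.8°, sin 99.8°) = (19.9, 30.2). The perpendicularity gives CQ at right angles to TC; with |CQ| = 16.1 on the left of TC, Q = C + 16.1·(-0.985, -0.170) = (4.04, 27.5). Then cos ∠LCQ = CL·CQ / (|CL||CQ|), giving 46.8°.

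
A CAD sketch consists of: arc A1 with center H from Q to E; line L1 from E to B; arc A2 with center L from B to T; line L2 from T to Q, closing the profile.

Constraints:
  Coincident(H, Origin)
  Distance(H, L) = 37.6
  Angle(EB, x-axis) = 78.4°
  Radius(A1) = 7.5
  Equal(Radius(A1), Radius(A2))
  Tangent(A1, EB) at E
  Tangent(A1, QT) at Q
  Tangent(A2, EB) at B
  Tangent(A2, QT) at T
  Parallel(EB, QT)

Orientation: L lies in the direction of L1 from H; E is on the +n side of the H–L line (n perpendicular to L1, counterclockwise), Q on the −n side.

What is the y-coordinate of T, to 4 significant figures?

35.32

The slot axis is L1's direction at 78.4°, so u = (cos 78.4°, sin 78.4°) = (0.2011, 0.9796) and n = (−sin 78.4°, cos 78.4°) = (-0.9796, 0.2011). H is at the origin and L lies 37.6 along u from H, so L = 37.6·u = (7.561, 36.83). Tangency of A1 to both parallel lines with radius 7.5 puts E and Q at H ± 7.5·n: E = (-7.347, 1.508), Q = (7.347, -1.508). Equal radii place B and T the same way about L: B = L + 7.5·n = (0.2137, 38.34), T = L − 7.5·n = (14.91, 35.32). So T.y = 35.32.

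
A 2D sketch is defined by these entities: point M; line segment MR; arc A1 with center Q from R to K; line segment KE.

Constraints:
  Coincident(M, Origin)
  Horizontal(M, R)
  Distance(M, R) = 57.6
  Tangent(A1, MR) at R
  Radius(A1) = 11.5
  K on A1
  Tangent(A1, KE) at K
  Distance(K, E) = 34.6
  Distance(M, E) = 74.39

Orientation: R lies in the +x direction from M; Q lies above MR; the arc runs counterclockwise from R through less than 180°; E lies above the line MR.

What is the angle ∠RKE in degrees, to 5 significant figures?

125.23°

Checks: |QK| = 11.50 ✓; ∠(QK, KE) = 90.00° ✓; |KE| = 34.60 ✓; |ME| = 74.39 ✓.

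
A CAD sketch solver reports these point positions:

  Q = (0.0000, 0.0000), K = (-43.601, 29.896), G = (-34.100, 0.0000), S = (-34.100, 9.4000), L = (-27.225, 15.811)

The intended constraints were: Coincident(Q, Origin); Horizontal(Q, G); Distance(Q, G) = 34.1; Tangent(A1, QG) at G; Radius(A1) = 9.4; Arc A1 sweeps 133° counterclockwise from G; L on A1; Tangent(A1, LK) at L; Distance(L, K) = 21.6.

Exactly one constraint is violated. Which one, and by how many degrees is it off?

Tangent(A1, LK) at L — off by 6.30°.

Q = (0.00, 0.00) ✓; Q.y = 0.00, G.y = 0.00 ✓; |QG| = 34.10 ✓; ∠(SG, GQ) = 90.00° ✓; |SG| = 9.400 ✓; bearing(S→L) − bearing(S→G) = 133.0° ✓; |SL| = 9.400 ✓; ∠(SL, LK) = 83.70° ✗; |LK| = 21.60 ✓.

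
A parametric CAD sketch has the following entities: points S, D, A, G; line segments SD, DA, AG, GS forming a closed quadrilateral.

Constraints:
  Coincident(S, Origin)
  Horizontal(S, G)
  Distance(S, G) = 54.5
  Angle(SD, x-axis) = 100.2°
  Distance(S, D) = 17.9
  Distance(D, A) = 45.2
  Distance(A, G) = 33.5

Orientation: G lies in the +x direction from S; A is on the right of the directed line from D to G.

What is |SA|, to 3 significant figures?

30.9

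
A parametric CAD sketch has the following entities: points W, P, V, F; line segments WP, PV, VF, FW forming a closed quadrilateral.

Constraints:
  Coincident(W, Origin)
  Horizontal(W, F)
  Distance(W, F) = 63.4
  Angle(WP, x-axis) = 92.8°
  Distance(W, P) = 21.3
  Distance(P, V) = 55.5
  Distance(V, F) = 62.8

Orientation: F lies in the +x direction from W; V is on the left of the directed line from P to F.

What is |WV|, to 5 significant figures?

70.898

W is at the origin; W and F share the same y with |WF| = 63.4 and F in +x, so F = (63.4, 0). WP runs at 92.8° with |WP| = 21.3, so P = (-1.0405, 21.275). V is determined by |PV| = 55.5 and |VF| = 62.8 together: it lies at the intersection of circle(P, 55.5) and circle(F, 62.8). With |PF| = 67.862, the foot of the radical line on PF is 27.568 from P and the perpendicular offset is √(55.5² − 27.568²) = 48.169. Taking the left-of-PF solution: V = (40.239, 58.373).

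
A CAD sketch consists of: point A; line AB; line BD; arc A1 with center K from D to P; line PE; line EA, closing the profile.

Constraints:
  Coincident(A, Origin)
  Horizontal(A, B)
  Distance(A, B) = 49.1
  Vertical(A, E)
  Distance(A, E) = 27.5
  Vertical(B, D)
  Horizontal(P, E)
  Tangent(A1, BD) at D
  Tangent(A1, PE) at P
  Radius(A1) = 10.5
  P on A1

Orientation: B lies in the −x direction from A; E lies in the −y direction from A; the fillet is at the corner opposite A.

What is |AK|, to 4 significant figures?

42.18

A and E share the same x with |AE| = 27.5 and E on the −y side, so E = (0.000, -27.50). The virtual corner opposite A is at (-49.10, -27.50). The tangent condition forces KD to be normal to BD and A1 meets PE tangentially, so KP is at right angles to PE, with radius 10.5, so the center K sits 10.5 in from both sides at K = (-38.60, -17.00). Then |AK| = |K − A| = 42.18.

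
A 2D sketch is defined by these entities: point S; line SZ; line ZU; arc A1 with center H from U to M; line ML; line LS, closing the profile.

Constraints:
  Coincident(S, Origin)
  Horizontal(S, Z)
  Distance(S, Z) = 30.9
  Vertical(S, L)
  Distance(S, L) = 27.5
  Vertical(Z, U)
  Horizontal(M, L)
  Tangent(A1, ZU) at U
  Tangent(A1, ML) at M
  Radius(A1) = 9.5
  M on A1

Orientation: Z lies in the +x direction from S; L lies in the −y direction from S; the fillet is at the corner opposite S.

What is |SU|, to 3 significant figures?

35.8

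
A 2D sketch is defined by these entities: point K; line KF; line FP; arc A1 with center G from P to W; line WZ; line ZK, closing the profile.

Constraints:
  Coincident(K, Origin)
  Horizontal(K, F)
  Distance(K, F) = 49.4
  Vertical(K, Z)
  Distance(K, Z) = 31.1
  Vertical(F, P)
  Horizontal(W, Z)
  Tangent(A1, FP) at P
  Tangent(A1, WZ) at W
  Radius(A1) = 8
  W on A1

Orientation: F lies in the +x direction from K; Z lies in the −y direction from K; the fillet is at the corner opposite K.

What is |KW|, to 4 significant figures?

51.78

K is at the origin; K and F share the same y with |KF| = 49.4 and F on the +x side, so F = (49.40, 0.000). KZ is vertical with |KZ| = 31.1 and Z on the −y side, so Z = (0.000, -31.10). The virtual corner opposite K is at (49.40, -31.10). A1 meets FP tangentially, so GP is at right angles to FP and since A1 is tangent to WZ there, GW ⟂ WZ, with radius 8.0, so the center G sits 8.0 in from both sides at G = (41.40, -23.10). That places the tangent points at P = (49.40, -23.10) on FP and W = (41.40, -31.10) on WZ. Then |KW| = |W − K| = 51.78.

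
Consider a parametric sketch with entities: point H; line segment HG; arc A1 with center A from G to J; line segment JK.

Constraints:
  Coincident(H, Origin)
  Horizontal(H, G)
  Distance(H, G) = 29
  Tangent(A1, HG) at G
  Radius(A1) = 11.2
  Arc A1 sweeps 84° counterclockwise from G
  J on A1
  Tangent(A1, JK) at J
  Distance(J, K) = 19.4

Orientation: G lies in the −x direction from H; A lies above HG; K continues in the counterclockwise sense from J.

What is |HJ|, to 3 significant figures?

20.5

The tangent condition forces AG to be normal to HG, so A = G + (0, 11.2) = (-29.0, 11.2). On A1, G sits at bearing -90° from A; an 84° counterclockwise sweep puts J at bearing -6°, so J = A + 11.2·(cos -6°, sin -6°) = (-17.9, 10.0). Then |HJ| = |J − H| = 20.5.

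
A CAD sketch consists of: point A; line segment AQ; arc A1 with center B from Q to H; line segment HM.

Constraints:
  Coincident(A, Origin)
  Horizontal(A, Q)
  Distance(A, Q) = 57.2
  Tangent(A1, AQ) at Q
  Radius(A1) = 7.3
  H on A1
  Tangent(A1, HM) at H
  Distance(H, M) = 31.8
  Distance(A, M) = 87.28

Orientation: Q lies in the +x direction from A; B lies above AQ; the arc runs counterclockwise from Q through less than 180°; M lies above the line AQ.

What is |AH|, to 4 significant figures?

62.94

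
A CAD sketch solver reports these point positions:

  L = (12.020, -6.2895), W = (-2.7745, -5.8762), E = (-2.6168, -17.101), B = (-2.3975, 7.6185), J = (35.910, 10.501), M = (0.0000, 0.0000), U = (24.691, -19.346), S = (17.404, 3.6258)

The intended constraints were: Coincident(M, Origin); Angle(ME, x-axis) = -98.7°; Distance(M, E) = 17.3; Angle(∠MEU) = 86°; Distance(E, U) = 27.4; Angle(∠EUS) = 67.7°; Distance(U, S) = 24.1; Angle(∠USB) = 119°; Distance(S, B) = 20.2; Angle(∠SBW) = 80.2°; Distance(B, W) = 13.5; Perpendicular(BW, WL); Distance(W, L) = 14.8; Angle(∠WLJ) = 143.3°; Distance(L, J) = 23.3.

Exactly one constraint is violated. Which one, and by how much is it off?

Distance(L, J) = 23.3 — off by 5.90.

M = (0.00, 0.00) ✓; ME at -98.70° ✓; |ME| = 17.30 ✓; ∠MEU = 86.00° ✓; |EU| = 27.40 ✓; ∠EUS = 67.70° ✓; |US| = 24.10 ✓; ∠USB = 119.0° ✓; |SB| = 20.20 ✓; ∠SBW = 80.20° ✓; |BW| = 13.50 ✓; ∠(BW, WL) = 90.00° ✓; |WL| = 14.80 ✓; ∠WLJ = 143.3° ✓; |LJ| = 29.20 ✗.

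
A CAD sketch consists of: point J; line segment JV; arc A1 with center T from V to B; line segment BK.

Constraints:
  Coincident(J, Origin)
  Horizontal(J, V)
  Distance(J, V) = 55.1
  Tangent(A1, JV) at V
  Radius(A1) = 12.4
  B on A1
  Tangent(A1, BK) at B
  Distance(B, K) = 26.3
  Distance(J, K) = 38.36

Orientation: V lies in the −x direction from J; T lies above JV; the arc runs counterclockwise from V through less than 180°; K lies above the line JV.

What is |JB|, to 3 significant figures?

45.7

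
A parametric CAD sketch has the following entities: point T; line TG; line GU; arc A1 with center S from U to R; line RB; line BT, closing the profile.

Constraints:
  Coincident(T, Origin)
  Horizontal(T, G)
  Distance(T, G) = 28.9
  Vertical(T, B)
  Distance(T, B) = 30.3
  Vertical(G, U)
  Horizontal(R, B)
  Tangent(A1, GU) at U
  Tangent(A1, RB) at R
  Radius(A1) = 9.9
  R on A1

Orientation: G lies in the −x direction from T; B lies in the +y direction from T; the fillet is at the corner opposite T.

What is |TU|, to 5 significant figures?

35.375

T is at the origin; T and G share the same y with |TG| = 28.9 and G on the −x side, so G = (-28.900, 0.0000). T and B share the same x with |TB| = 30.3 and B on the +y side, so B = (0.0000, 30.300). The virtual corner opposite T is at (-28.900, 30.300). The tangent condition forces SU to be normal to GU and the tangent condition forces SR to be normal to RB, with radius 9.9, so the center S sits 9.9 in from both sides at S = (-19.000, 20.400). That places the tangent points at U = (-28.900, 20.400) on GU and R = (-19.000, 30.300) on RB. Then |TU| = |U − T| = 35.375.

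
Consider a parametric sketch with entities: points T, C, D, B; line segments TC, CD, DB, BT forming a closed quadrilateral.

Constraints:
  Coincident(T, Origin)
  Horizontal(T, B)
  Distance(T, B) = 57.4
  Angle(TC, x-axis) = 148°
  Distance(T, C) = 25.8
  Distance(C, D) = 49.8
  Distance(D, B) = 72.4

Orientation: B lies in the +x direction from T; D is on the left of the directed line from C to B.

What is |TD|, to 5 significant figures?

53.900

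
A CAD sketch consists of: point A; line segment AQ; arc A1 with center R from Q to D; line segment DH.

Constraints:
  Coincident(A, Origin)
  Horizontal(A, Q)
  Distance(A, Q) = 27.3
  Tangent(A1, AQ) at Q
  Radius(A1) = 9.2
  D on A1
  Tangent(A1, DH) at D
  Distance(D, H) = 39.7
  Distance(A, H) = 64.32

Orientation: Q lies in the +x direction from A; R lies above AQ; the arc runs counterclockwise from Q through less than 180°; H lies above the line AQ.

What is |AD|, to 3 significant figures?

37.0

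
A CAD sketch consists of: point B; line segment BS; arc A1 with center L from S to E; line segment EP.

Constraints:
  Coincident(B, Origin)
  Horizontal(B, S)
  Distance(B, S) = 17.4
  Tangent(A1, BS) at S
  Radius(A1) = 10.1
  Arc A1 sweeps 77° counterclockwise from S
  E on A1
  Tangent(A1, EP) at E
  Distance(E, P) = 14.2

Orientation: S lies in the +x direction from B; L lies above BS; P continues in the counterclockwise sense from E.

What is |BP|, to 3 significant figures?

37.4

B is at the origin; B and S share the same y with |BS| = 17.4 and S on the +x side, so S = (17.4, 0.00). The tangent condition forces LS to be normal to BS, so L = S + (0, 10.1) = (17.4, 10.1). On A1, S sits at bearing -90° from L; a 77° counterclockwise sweep puts E at bearing -13°, so E = L + 10.1·(cos -13°, sin -13°) = (27.2, 7.83). A1 meets EP tangentially, so LE is at right angles to EP, so EP runs along (−sin -13°, cos -13°); with |EP| = 14.2, P = (30.4, 21.7). Then |BP| = |P − B| = 37.4.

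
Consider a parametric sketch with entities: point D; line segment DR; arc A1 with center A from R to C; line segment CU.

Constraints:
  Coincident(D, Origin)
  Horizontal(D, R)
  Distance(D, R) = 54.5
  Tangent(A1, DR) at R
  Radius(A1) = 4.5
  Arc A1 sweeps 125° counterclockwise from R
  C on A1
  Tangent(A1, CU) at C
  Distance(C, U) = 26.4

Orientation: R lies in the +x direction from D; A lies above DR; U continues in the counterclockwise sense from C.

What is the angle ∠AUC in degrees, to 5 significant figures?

9.6734°

D is at the origin; D and R share the same y with |DR| = 54.5 and R on the +x side, so R = (54.500, 0.0000). Tangency of A1 to DR means the radius AR is perpendicular to DR, so A = R + (0, 4.5) = (54.500, 4.5000). On A1, R sits at bearing -90° from A; a 125° counterclockwise sweep puts C at bearing 35°, so C = A + 4.5·(cos 35°, sin 35°) = (58.186, 7.0811). Since A1 is tangent to CU there, AC ⟂ CU, so CU runs along (−sin 35°, cos 35°); with |CU| = 26.4, U = (43.044, 28.707). Then cos ∠AUC = UA·UC / (|UA||UC|), giving 9.6734°.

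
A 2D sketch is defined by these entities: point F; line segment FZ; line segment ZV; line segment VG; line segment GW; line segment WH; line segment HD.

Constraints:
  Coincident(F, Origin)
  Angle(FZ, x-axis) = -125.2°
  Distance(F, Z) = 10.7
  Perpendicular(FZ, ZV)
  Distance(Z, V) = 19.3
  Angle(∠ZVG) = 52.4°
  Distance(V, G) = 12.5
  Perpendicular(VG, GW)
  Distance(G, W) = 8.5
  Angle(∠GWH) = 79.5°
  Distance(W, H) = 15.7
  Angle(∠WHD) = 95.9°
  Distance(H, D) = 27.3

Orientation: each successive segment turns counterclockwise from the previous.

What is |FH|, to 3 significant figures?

23.4

F is at the origin; FZ runs at -125.2° with length 10.7, so Z = (-6.17, -8.74). FZ ⟂ ZV, so ZV runs at -35.2°; with |ZV| = 19.3, V = (9.60, -19.9). ∠ZVG = 52.4° gives VG at 92.4° from the x-axis; with |VG| = 12.5, G = (9.08, -7.38). VG is perpendicular to GW, so GW runs at -178°; with |GW| = 8.5, W = (0.587, -7.74). ∠GWH = 79.5° gives WH at -77.1° from the x-axis; with |WH| = 15.7, H = (4.09, -23.0). Then |FH| = |H − F| = 23.4.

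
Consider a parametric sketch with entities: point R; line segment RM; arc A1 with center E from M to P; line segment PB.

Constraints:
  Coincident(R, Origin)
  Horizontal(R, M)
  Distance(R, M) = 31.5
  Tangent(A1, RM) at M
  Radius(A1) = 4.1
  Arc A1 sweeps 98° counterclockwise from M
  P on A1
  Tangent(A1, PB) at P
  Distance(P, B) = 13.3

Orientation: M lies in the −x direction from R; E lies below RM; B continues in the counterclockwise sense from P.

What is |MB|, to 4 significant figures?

17.98

On A1, M sits at bearing 90° from E; a 98° counterclockwise sweep puts P at bearing 188°, so P = E + 4.1·(cos 188°, sin 188°) = (-35.56, -4.671). A1 meets PB tangentially, so EP is at right angles to PB, so PB runs along (−sin 188°, cos 188°); with |PB| = 13.3, B = (-33.71, -17.84). Then |MB| = |B − M| = 17.98.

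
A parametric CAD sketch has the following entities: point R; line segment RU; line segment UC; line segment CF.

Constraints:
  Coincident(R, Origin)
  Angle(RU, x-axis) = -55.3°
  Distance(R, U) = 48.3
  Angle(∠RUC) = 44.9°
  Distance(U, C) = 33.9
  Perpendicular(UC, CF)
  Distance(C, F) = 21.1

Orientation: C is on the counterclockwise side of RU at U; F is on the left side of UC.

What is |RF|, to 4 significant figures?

13.00

R is at the origin; RU runs at -55.3° with length 48.3, so U = 48.3·(cos -55.3°, sin -55.3°) = (27.50, -39.71). ∠RUC = 44.9°, so UC runs at -55.3° + (180° − 44.9°) = 79.80° from the x-axis; with |UC| = 33.9, C = U + 33.9·(cos 79.80°, sin 79.80°) = (33.50, -6.345). The perpendicularity gives CF at right angles to UC; with |CF| = 21.1 on the left of UC, F = C + 21.1·(-0.9842, 0.1771) = (12.73, -2.609). Then |RF| = |F − R| = 13.00.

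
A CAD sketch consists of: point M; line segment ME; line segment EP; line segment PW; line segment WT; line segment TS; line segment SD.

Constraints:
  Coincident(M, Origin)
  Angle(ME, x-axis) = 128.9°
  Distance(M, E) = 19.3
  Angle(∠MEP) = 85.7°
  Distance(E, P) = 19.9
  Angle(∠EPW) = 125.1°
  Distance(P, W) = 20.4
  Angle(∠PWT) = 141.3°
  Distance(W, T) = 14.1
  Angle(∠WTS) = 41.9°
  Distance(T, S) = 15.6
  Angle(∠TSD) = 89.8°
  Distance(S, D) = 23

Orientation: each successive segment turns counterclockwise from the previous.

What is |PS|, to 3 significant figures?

18.6

M is at the origin; ME runs at 128.9° with length 19.3, so E = (-12.1, 15.0). ∠MEP = 85.7° gives EP at -137° from the x-axis; with |EP| = 19.9, P = (-26.6, 1.40). ∠EPW = 125.1° gives PW at -81.9° from the x-axis; with |PW| = 20.4, W = (-23.8, -18.8). ∠PWT = 141.3° gives WT at -43.2° from the x-axis; with |WT| = 14.1, T = (-13.5, -28.5). ∠WTS = 41.9° gives TS at 94.9° from the x-axis; with |TS| = 15.6, S = (-14.8, -12.9). Then |PS| = |S − P| = 18.6.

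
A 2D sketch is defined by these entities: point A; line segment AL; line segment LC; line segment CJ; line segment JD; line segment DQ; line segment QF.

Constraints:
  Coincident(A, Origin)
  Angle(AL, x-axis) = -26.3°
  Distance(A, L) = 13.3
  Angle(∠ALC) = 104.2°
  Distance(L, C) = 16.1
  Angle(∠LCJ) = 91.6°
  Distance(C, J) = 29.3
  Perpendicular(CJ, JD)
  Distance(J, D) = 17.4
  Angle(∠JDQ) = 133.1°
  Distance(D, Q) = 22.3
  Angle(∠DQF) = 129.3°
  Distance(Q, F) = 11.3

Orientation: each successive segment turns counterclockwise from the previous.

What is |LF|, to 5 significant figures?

15.218

∠JDQ = 133.1° gives DQ at -85.200° from the x-axis; with |DQ| = 22.3, Q = (-9.1599, -9.1390). ∠DQF = 129.3° gives QF at -34.500° from the x-axis; with |QF| = 11.3, F = (0.15271, -15.539). Then |LF| = |F − L| = 15.218.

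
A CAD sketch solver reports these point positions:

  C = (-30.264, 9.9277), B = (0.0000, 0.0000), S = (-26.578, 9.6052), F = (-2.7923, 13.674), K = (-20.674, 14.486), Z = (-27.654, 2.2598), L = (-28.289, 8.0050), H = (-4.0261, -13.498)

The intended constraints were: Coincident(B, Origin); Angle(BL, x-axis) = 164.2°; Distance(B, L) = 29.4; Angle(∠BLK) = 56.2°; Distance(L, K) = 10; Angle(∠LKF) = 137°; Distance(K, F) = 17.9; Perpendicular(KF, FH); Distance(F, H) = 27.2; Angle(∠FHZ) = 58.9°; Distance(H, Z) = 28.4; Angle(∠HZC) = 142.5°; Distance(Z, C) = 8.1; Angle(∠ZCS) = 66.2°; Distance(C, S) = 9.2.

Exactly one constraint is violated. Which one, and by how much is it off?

Distance(C, S) = 9.2 — off by 5.50.

B = (0.00, 0.00) ✓; BL at 164.2° ✓; |BL| = 29.40 ✓; ∠BLK = 56.20° ✓; |LK| = 10.00 ✓; ∠LKF = 137.0° ✓; |KF| = 17.90 ✓; ∠(KF, FH) = 90.00° ✓; |FH| = 27.20 ✓; ∠FHZ = 58.90° ✓; |HZ| = 28.40 ✓; ∠HZC = 142.5° ✓; |ZC| = 8.100 ✓; ∠ZCS = 66.20° ✓; |CS| = 3.700 ✗.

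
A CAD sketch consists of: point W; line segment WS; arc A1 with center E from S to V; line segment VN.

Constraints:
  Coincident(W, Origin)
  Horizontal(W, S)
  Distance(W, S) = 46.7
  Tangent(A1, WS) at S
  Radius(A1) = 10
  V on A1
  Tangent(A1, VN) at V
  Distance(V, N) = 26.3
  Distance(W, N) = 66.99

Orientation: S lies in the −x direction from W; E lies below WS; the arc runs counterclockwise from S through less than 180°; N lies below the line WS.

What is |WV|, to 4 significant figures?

57.61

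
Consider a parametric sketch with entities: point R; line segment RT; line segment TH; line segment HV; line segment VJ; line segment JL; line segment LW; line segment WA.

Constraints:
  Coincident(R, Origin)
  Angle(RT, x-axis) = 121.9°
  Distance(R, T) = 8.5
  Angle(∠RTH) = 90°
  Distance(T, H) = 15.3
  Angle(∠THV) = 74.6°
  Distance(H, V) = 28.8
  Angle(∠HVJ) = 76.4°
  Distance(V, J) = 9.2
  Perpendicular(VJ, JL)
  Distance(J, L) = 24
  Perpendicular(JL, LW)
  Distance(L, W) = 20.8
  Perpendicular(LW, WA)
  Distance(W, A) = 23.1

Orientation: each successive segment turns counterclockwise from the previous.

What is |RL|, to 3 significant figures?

12.8

R is at the origin; RT runs at 121.9° with length 8.5, so T = (-4.49, 7.22). ∠RTH = 90.0° gives TH at -148° from the x-axis; with |TH| = 15.3, H = (-17.5, -0.869). ∠THV = 74.6° gives HV at -42.7° from the x-axis; with |HV| = 28.8, V = (3.68, -20.4). ∠HVJ = 76.4° gives VJ at 60.9° from the x-axis; with |VJ| = 9.2, J = (8.16, -12.4). VJ ⟂ JL, so JL runs at 151°; with |JL| = 24.0, L = (-12.8, -0.689). Then |RL| = |L − R| = 12.8.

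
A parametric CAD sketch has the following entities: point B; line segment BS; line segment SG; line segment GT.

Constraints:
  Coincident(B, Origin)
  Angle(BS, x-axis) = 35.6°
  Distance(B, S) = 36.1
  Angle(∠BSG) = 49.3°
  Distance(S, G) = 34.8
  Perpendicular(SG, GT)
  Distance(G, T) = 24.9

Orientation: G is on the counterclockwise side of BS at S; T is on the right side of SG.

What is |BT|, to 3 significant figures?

53.5

∠BSG = 49.3°, so SG runs at 35.6° + (180° − 49.3°) = 166° from the x-axis; with |SG| = 34.8, G = S + 34.8·(cos 166°, sin 166°) = (-4.46, 29.3). The perpendicularity gives GT at right angles to SG; with |GT| = 24.9 on the right of SG, T = G + 24.9·(0.237, 0.972) = (1.44, 53.4). Then |BT| = |T − B| = 53.5.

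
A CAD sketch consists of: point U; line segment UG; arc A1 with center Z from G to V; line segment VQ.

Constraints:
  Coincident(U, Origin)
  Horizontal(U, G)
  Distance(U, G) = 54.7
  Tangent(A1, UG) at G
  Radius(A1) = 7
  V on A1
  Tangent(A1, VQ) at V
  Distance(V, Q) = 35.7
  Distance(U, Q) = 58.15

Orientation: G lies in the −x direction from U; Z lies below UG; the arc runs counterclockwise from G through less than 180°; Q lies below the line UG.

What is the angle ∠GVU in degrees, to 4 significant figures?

51.21°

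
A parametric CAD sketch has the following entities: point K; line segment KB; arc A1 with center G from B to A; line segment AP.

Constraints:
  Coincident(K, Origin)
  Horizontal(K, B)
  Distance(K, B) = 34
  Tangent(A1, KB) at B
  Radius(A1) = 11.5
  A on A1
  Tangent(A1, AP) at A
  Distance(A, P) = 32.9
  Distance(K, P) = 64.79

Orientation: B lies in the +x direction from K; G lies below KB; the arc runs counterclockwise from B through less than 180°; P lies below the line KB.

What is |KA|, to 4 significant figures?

32.12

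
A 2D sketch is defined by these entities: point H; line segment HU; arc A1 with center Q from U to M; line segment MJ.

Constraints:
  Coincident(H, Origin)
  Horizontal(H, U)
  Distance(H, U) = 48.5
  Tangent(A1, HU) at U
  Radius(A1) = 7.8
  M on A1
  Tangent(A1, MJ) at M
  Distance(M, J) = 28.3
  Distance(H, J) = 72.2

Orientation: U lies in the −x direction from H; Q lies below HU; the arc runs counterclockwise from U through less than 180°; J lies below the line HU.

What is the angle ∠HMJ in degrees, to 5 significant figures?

113.22°

H is at the origin; H and U share the same y with |HU| = 48.5 and U on the −x side, so U = (-48.500, 0.0000). A1 meets HU tangentially, so QU is at right angles to HU, so Q = U + (0, -7.8) = (-48.500, -7.8000). Since QM ⟂ MJ (tangency), |QJ| = √(7.8² + 28.3²) = 29.355 regardless of where M sits on A1. So J lies on both circle(H, 72.2) and circle(Q, 29.355); the below-HU intersection is J = (-64.524, -32.396). M is the foot of the tangent from J: M = (-55.932, -5.4319).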